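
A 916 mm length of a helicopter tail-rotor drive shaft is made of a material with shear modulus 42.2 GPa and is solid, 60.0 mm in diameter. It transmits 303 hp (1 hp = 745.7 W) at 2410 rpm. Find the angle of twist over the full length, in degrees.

0.875°

ω = 2π·2410/60 = 252.4 rad/s, so T = P/ω = 303×745.7 / 252.4 = 895.3 N·m.
J = πd⁴/32 = π(0.0600)⁴/32 = 1.272×10^-6 m⁴.
θ = T·L/(G·J) = 895.3 × 0.916 / (42.2×10⁹ × 1.272×10^-6) = 0.01527 rad.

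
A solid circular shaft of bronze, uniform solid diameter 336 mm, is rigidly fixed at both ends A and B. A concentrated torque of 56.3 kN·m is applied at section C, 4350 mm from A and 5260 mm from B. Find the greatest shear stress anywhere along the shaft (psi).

600 psi

With uniform GJ and both ends fixed, compatibility θ_AC = θ_CB gives T_A·a = T_B·b, together with T_A + T_B = T₀.
T_A = T₀·b/(a+b) = 56300·5260/9610 = 30820 N·m; T_B = 25480 N·m.
τ in each portion: τ_AC = 4.14×10^6 Pa, τ_CB = 3.42×10^6 Pa; maximum is in AC.
τ_max = T_AC·r/J = 30820·0.168/1.25×10^-3 = 4.137×10^6 Pa.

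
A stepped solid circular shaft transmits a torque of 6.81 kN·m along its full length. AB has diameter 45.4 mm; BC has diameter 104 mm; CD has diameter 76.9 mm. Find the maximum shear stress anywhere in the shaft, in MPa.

Under the same torque, τ_max = 16T/(πd³) is largest where d is smallest — segment AB (d = 45.4 mm).
τ_max = 16·6810/(π·(0.0454)³) = 3.706×10^8 Pa.

371 MPa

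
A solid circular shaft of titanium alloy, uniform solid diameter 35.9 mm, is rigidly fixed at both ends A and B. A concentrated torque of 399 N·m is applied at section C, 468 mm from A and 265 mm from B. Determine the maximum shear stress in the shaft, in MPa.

28.0 MPa

With uniform GJ and both ends fixed, compatibility θ_AC = θ_CB gives T_A·a = T_B·b, together with T_A + T_B = T₀.
T_A = T₀·b/(a+b) = 399.0·265/733.0 = 144.2 N·m; T_B = 254.8 N·m.
τ in each portion: τ_AC = 1.59×10^7 Pa, τ_CB = 2.80×10^7 Pa; maximum is in CB.
τ_max = T_CB·r/J = 254.8·0.0180/1.63×10^-7 = 2.804×10^7 Pa.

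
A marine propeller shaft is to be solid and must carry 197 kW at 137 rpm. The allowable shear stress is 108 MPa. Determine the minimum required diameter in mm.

ω = 2π·137/60 = 14.35 rad/s, so T = P/ω = 197×10³ / 14.35 = 13730 N·m.
For a solid shaft τ_max = 16T/(πd³), so d = (16T/(π τ_allow))^(1/3) = (16·13730/(π·1.08×10^8))^(1/3) = 0.08651 m.

86.5 mm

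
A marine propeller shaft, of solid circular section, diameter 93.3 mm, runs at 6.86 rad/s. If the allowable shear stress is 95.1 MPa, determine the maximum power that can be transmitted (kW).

104 kW

J = πd⁴/32 = π(0.0933)⁴/32 = 7.439×10^-6 m⁴.
T_max = τ_allow·J/r = 9.51×10^7 × 7.439×10^-6 / 0.0466 = 15170 N·m.
ω = 6.86 rad/s, so P_max = T_max·ω = 1.040×10^5 W.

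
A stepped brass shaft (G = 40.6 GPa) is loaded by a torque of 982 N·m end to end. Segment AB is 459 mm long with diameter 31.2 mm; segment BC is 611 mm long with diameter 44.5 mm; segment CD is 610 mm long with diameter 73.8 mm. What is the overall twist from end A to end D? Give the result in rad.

J_AB = π(0.0312)⁴/32 = 9.30×10^-8 m⁴; J_BC = π(0.0445)⁴/32 = 3.85×10^-7 m⁴; J_CD = π(0.0738)⁴/32 = 2.91×10^-6 m⁴.
θ = (T/G)·Σ L_i/J_i = (982.0/40.6×10⁹)·(0.459/9.30×10^-8 + 0.611/3.85×10^-7 + 0.610/2.91×10^-6) = 0.1628 rad.

0.163 rad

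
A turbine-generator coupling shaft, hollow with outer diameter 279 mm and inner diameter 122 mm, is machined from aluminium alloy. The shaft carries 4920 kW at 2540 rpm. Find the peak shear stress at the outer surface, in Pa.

4.50e6 Pa

ω = 2π·2540/60 = 266.0 rad/s, so T = P/ω = 4920×10³ / 266.0 = 18500 N·m.
J = π(d_o⁴ − d_i⁴)/32 = π(0.279⁴ − 0.122⁴)/32 = 5.731×10^-4 m⁴.
τ_max = T·r/J = 18500 × 0.140 / 5.731×10^-4 = 4.502×10^6 Pa.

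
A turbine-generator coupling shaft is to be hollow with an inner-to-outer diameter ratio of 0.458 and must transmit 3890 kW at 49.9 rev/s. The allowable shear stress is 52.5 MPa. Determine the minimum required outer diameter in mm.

108 mm

ω = 2π·49.9 = 313.5 rad/s, so T = P/ω = 3890×10³ / 313.5 = 12410 N·m.
For a hollow shaft with d_i/d_o = 0.458: τ_max = 16T/(π d_o³ (1−k⁴)), so d_o = [16T/(π τ_allow (1−k⁴))]^(1/3) = [16·12410/(π·5.25×10^7·0.9560)]^(1/3) = 0.1080 m.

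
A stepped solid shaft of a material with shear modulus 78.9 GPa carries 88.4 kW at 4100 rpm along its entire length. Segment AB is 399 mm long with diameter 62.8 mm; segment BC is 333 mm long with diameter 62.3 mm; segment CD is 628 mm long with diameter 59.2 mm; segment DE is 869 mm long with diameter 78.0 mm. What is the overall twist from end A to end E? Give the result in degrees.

ω = 2π·4100/60 = 429.4 rad/s, so T = P/ω = 88.4×10³ / 429.4 = 205.9 N·m.
J_AB = π(0.0628)⁴/32 = 1.53×10^-6 m⁴; J_BC = π(0.0623)⁴/32 = 1.48×10^-6 m⁴; J_CD = π(0.0592)⁴/32 = 1.21×10^-6 m⁴; J_DE = π(0.0780)⁴/32 = 3.63×10^-6 m⁴.
θ = (T/G)·Σ L_i/J_i = (205.9/78.9×10⁹)·(0.399/1.53×10^-6 + 0.333/1.48×10^-6 + 0.628/1.21×10^-6 + 0.869/3.63×10^-6) = 3.253×10^-3 rad.

0.186°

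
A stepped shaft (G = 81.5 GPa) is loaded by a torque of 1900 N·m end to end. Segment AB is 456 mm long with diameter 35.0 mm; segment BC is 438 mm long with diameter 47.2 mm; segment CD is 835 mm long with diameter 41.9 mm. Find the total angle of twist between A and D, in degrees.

9.02°

J_AB = π(0.0350)⁴/32 = 1.47×10^-7 m⁴; J_BC = π(0.0472)⁴/32 = 4.87×10^-7 m⁴; J_CD = π(0.0419)⁴/32 = 3.03×10^-7 m⁴.
θ = (T/G)·Σ L_i/J_i = (1900/81.5×10⁹)·(0.456/1.47×10^-7 + 0.438/4.87×10^-7 + 0.835/3.03×10^-7) = 0.1574 rad.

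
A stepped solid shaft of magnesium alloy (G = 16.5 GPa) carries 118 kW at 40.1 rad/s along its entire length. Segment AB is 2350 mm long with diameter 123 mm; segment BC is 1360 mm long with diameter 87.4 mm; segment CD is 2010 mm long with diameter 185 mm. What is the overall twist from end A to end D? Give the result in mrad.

64.1 mrad

ω = 40.1 rad/s, so T = P/ω = 118×10³ / 40.10 = 2943 N·m.
J_AB = π(0.123)⁴/32 = 2.25×10^-5 m⁴; J_BC = π(0.0874)⁴/32 = 5.73×10^-6 m⁴; J_CD = π(0.185)⁴/32 = 1.15×10^-4 m⁴.
θ = (T/G)·Σ L_i/J_i = (2943/16.5×10⁹)·(2.35/2.25×10^-5 + 1.36/5.73×10^-6 + 2.01/1.15×10^-4) = 0.06411 rad.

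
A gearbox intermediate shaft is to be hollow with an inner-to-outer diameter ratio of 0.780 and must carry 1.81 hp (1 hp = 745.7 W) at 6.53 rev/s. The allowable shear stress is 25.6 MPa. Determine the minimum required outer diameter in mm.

21.8 mm

ω = 2π·6.53 = 41.03 rad/s, so T = P/ω = 1.81×745.7 / 41.03 = 32.90 N·m.
For a hollow shaft with d_i/d_o = 0.780: τ_max = 16T/(π d_o³ (1−k⁴)), so d_o = [16T/(π τ_allow (1−k⁴))]^(1/3) = [16·32.90/(π·2.56×10^7·0.6298)]^(1/3) = 0.02182 m.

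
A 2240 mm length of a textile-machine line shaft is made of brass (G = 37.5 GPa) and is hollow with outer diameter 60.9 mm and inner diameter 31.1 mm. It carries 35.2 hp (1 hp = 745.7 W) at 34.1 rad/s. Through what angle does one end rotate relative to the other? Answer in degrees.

2.09°

ω = 34.1 rad/s, so T = P/ω = 35.2×745.7 / 34.10 = 769.8 N·m.
J = π(d_o⁴ − d_i⁴)/32 = π(0.0609⁴ − 0.0311⁴)/32 = 1.259×10^-6 m⁴.
θ = T·L/(G·J) = 769.8 × 2.24 / (37.5×10⁹ × 1.259×10^-6) = 0.03653 rad.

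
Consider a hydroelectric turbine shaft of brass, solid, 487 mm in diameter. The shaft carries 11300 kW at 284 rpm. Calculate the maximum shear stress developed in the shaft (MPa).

16.8 MPa

ω = 2π·284/60 = 29.74 rad/s, so T = P/ω = 11300×10³ / 29.74 = 380000 N·m.
J = πd⁴/32 = π(0.487)⁴/32 = 5.522×10^-3 m⁴.
τ_max = T·r/J = 380000 × 0.243 / 5.522×10^-3 = 1.675×10^7 Pa.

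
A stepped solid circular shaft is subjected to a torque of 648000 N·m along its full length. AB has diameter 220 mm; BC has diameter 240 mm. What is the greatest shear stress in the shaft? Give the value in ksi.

45.0 ksi

Under the same torque, τ_max = 16T/(πd³) is largest where d is smallest — segment AB (d = 220 mm).
τ_max = 16·648000/(π·(0.220)³) = 3.099×10^8 Pa.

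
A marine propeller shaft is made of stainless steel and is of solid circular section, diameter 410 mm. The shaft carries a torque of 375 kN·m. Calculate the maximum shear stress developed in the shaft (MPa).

27.7 MPa

J = πd⁴/32 = π(0.410)⁴/32 = 2.774×10^-3 m⁴.
τ_max = T·r/J = 375000 × 0.205 / 2.774×10^-3 = 2.771×10^7 Pa.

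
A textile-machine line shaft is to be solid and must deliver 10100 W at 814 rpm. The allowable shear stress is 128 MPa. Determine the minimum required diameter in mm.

16.8 mm

ω = 2π·814/60 = 85.24 rad/s, so T = P/ω = 10100 / 85.24 = 118.5 N·m.
For a solid shaft τ_max = 16T/(πd³), so d = (16T/(π τ_allow))^(1/3) = (16·118.5/(π·1.28×10^8))^(1/3) = 0.01677 m.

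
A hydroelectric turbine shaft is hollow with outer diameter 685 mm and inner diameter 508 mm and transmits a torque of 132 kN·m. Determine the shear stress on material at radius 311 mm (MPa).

J = π(d_o⁴ − d_i⁴)/32 = π(0.685⁴ − 0.508⁴)/32 = 0.01508 m⁴.
Shear stress varies linearly with radius: τ = T·r/J = 132000 × 0.311 / 0.01508 = 2.723×10^6 Pa.

2.72 MPa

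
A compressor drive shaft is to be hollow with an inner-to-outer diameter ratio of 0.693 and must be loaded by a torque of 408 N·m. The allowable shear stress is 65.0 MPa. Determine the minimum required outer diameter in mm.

34.6 mm

For a hollow shaft with d_i/d_o = 0.693: τ_max = 16T/(π d_o³ (1−k⁴)), so d_o = [16T/(π τ_allow (1−k⁴))]^(1/3) = [16·408.0/(π·6.50×10^7·0.7694)]^(1/3) = 0.03464 m.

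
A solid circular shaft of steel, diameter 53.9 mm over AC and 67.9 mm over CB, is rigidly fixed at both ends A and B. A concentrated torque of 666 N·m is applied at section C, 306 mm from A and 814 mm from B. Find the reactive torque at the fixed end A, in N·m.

Compatibility: T_A·a/J_AC = T_B·b/J_CB with T_A + T_B = T₀.
J_AC = 8.29×10^-7 m⁴, J_CB = 2.09×10^-6 m⁴, so T_A = T₀·(J_AC/a)/((J_AC/a)+(J_CB/b)) = 342.1 N·m, T_B = 323.9 N·m.

342 N·m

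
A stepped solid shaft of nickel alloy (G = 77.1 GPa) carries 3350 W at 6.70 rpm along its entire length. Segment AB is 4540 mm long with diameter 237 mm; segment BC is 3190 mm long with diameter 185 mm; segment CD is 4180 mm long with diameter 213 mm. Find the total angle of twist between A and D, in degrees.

0.224°

ω = 2π·6.70/60 = 0.7016 rad/s, so T = P/ω = 3350 / 0.7016 = 4775 N·m.
J_AB = π(0.237)⁴/32 = 3.10×10^-4 m⁴; J_BC = π(0.185)⁴/32 = 1.15×10^-4 m⁴; J_CD = π(0.213)⁴/32 = 2.02×10^-4 m⁴.
θ = (T/G)·Σ L_i/J_i = (4775/77.1×10⁹)·(4.54/3.10×10^-4 + 3.19/1.15×10^-4 + 4.18/2.02×10^-4) = 3.907×10^-3 rad.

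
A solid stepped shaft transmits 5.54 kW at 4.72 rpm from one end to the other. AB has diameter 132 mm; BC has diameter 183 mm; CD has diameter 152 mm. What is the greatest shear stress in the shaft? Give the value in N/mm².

24.8 N/mm²

ω = 2π·4.72/60 = 0.4943 rad/s, so T = P/ω = 5.54×10³ / 0.4943 = 11210 N·m.
Under the same torque, τ_max = 16T/(πd³) is largest where d is smallest — segment AB (d = 132 mm).
τ_max = 16·11210/(π·(0.132)³) = 2.482×10^7 Pa.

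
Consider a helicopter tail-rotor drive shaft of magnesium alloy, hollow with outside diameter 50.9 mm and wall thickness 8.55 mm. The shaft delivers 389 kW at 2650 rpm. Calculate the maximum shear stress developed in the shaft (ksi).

ω = 2π·2650/60 = 277.5 rad/s, so T = P/ω = 389×10³ / 277.5 = 1402 N·m.
J = π(d_o⁴ − d_i⁴)/32 = π(0.0509⁴ − 0.0338⁴)/32 = 5.308×10^-7 m⁴.
τ_max = T·r/J = 1402 × 0.0255 / 5.308×10^-7 = 6.720×10^7 Pa.

9.75 ksi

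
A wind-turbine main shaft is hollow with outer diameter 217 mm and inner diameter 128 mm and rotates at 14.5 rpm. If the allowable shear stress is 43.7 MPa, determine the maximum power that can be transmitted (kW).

J = π(d_o⁴ − d_i⁴)/32 = π(0.217⁴ − 0.128⁴)/32 = 1.913×10^-4 m⁴.
T_max = τ_allow·J/r = 4.37×10^7 × 1.913×10^-4 / 0.108 = 77060 N·m.
ω = 2π·14.5/60 = 1.518 rad/s, so P_max = T_max·ω = 1.170×10^5 W.

117 kW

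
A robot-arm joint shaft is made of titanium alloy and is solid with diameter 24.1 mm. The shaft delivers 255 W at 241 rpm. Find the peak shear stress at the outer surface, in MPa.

3.68 MPa

ω = 2π·241/60 = 25.24 rad/s, so T = P/ω = 255 / 25.24 = 10.10 N·m.
J = πd⁴/32 = π(0.0241)⁴/32 = 3.312×10^-8 m⁴.
τ_max = T·r/J = 10.10 × 0.0120 / 3.312×10^-8 = 3.676×10^6 Pa.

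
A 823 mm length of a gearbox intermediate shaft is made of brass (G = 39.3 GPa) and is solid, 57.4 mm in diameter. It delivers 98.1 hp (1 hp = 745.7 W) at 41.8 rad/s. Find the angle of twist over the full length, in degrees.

1.97°

ω = 41.8 rad/s, so T = P/ω = 98.1×745.7 / 41.80 = 1750 N·m.
J = πd⁴/32 = π(0.0574)⁴/32 = 1.066×10^-6 m⁴.
θ = T·L/(G·J) = 1750 × 0.823 / (39.3×10⁹ × 1.066×10^-6) = 0.03439 rad.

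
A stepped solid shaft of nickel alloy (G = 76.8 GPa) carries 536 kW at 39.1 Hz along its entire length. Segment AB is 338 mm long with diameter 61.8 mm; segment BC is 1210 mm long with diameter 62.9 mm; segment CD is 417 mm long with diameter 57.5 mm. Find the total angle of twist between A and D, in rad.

ω = 2π·39.1 = 245.7 rad/s, so T = P/ω = 536×10³ / 245.7 = 2182 N·m.
J_AB = π(0.0618)⁴/32 = 1.43×10^-6 m⁴; J_BC = π(0.0629)⁴/32 = 1.54×10^-6 m⁴; J_CD = π(0.0575)⁴/32 = 1.07×10^-6 m⁴.
θ = (T/G)·Σ L_i/J_i = (2182/76.8×10⁹)·(0.338/1.43×10^-6 + 1.21/1.54×10^-6 + 0.417/1.07×10^-6) = 0.04011 rad.

0.0401 rad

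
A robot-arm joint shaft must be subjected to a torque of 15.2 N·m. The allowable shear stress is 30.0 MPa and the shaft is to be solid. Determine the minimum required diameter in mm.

For a solid shaft τ_max = 16T/(πd³), so d = (16T/(π τ_allow))^(1/3) = (16·15.20/(π·3.00×10^7))^(1/3) = 0.01372 m.

13.7 mm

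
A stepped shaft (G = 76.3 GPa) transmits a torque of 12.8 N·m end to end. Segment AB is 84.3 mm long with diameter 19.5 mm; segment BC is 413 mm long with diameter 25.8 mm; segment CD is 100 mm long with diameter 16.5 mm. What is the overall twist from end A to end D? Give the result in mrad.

J_AB = π(0.0195)⁴/32 = 1.42×10^-8 m⁴; J_BC = π(0.0258)⁴/32 = 4.35×10^-8 m⁴; J_CD = π(0.0165)⁴/32 = 7.28×10^-9 m⁴.
θ = (T/G)·Σ L_i/J_i = (12.80/76.3×10⁹)·(0.0843/1.42×10^-8 + 0.413/4.35×10^-8 + 0.100/7.28×10^-9) = 4.894×10^-3 rad.

4.89 mrad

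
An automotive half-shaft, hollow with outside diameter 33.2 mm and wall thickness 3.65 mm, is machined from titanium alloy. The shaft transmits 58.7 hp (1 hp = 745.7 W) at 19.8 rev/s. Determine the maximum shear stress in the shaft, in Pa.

7.78e7 Pa

ω = 2π·19.8 = 124.4 rad/s, so T = P/ω = 58.7×745.7 / 124.4 = 351.8 N·m.
J = π(d_o⁴ − d_i⁴)/32 = π(0.0332⁴ − 0.0259⁴)/32 = 7.510×10^-8 m⁴.
τ_max = T·r/J = 351.8 × 0.0166 / 7.510×10^-8 = 7.777×10^7 Pa.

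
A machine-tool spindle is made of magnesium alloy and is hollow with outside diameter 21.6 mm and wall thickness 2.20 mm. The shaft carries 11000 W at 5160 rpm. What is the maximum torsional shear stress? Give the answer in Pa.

ω = 2π·5160/60 = 540.4 rad/s, so T = P/ω = 11000 / 540.4 = 20.36 N·m.
J = π(d_o⁴ − d_i⁴)/32 = π(0.0216⁴ − 0.0172⁴)/32 = 1.278×10^-8 m⁴.
τ_max = T·r/J = 20.36 × 0.0108 / 1.278×10^-8 = 1.721×10^7 Pa.

1.72e7 Pa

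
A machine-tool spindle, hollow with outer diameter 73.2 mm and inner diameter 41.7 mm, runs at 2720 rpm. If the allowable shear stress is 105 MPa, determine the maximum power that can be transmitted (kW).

2060 kW

J = π(d_o⁴ − d_i⁴)/32 = π(0.0732⁴ − 0.0417⁴)/32 = 2.522×10^-6 m⁴.
T_max = τ_allow·J/r = 1.05×10^8 × 2.522×10^-6 / 0.0366 = 7235 N·m.
ω = 2π·2720/60 = 284.8 rad/s, so P_max = T_max·ω = 2.061×10^6 W.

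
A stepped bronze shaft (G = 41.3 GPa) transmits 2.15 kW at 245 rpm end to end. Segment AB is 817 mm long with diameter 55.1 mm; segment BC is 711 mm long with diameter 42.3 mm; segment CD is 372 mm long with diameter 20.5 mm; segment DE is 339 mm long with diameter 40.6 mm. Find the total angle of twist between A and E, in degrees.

3.01°

ω = 2π·245/60 = 25.66 rad/s, so T = P/ω = 2.15×10³ / 25.66 = 83.80 N·m.
J_AB = π(0.0551)⁴/32 = 9.05×10^-7 m⁴; J_BC = π(0.0423)⁴/32 = 3.14×10^-7 m⁴; J_CD = π(0.0205)⁴/32 = 1.73×10^-8 m⁴; J_DE = π(0.0406)⁴/32 = 2.67×10^-7 m⁴.
θ = (T/G)·Σ L_i/J_i = (83.80/41.3×10⁹)·(0.817/9.05×10^-7 + 0.711/3.14×10^-7 + 0.372/1.73×10^-8 + 0.339/2.67×10^-7) = 0.05253 rad.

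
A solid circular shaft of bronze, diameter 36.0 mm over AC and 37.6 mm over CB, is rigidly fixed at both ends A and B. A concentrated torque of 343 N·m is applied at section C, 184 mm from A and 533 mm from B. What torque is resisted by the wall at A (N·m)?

243 N·m

Compatibility: T_A·a/J_AC = T_B·b/J_CB with T_A + T_B = T₀.
J_AC = 1.65×10^-7 m⁴, J_CB = 1.96×10^-7 m⁴, so T_A = T₀·(J_AC/a)/((J_AC/a)+(J_CB/b)) = 243.1 N·m, T_B = 99.88 N·m.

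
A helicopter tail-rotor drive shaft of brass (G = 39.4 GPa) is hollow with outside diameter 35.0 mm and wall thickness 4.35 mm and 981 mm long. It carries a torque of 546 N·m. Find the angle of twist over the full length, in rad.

J = π(d_o⁴ − d_i⁴)/32 = π(0.0350⁴ − 0.0263⁴)/32 = 1.004×10^-7 m⁴.
θ = T·L/(G·J) = 546.0 × 0.981 / (39.4×10⁹ × 1.004×10^-7) = 0.1355 rad.

0.135 rad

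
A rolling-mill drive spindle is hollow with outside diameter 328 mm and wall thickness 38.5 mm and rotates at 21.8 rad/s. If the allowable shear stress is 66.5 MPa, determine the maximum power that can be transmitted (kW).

J = π(d_o⁴ − d_i⁴)/32 = π(0.328⁴ − 0.251⁴)/32 = 7.466×10^-4 m⁴.
T_max = τ_allow·J/r = 6.65×10^7 × 7.466×10^-4 / 0.164 = 302800 N·m.
ω = 21.8 rad/s, so P_max = T_max·ω = 6.600×10^6 W.

6600 kW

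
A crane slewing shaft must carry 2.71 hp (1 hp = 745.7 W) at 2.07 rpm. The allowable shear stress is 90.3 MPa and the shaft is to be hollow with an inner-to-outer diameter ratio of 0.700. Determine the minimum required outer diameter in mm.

ω = 2π·2.07/60 = 0.2168 rad/s, so T = P/ω = 2.71×745.7 / 0.2168 = 9323 N·m.
For a hollow shaft with d_i/d_o = 0.700: τ_max = 16T/(π d_o³ (1−k⁴)), so d_o = [16T/(π τ_allow (1−k⁴))]^(1/3) = [16·9323/(π·9.03×10^7·0.7599)]^(1/3) = 0.08845 m.

88.4 mm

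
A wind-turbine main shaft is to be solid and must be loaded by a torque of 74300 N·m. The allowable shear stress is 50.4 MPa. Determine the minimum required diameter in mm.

196 mm

For a solid shaft τ_max = 16T/(πd³), so d = (16T/(π τ_allow))^(1/3) = (16·74300/(π·5.04×10^7))^(1/3) = 0.1958 m.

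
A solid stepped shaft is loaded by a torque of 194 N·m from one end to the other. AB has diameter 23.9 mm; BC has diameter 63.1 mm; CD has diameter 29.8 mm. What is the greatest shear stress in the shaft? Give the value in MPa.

72.4 MPa

Under the same torque, τ_max = 16T/(πd³) is largest where d is smallest — segment AB (d = 23.9 mm).
τ_max = 16·194.0/(π·(0.0239)³) = 7.237×10^7 Pa.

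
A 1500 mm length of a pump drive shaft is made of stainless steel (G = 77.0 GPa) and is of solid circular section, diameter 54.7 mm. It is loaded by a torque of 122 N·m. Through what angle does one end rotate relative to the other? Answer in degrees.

J = πd⁴/32 = π(0.0547)⁴/32 = 8.789×10^-7 m⁴.
θ = T·L/(G·J) = 122.0 × 1.50 / (77.0×10⁹ × 8.789×10^-7) = 2.704×10^-3 rad.

0.155°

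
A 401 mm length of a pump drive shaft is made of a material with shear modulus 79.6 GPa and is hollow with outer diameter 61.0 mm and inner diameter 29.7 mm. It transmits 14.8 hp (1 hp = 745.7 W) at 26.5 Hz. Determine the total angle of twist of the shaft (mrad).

0.260 mrad

ω = 2π·26.5 = 166.5 rad/s, so T = P/ω = 14.8×745.7 / 166.5 = 66.28 N·m.
J = π(d_o⁴ − d_i⁴)/32 = π(0.0610⁴ − 0.0297⁴)/32 = 1.283×10^-6 m⁴.
θ = T·L/(G·J) = 66.28 × 0.401 / (79.6×10⁹ × 1.283×10^-6) = 2.603×10^-4 rad.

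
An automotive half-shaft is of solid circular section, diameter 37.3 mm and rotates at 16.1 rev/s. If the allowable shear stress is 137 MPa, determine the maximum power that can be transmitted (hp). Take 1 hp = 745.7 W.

189 hp

J = πd⁴/32 = π(0.0373)⁴/32 = 1.900×10^-7 m⁴.
T_max = τ_allow·J/r = 1.37×10^8 × 1.900×10^-7 / 0.0186 = 1396 N·m.
ω = 2π·16.1 = 101.2 rad/s, so P_max = T_max·ω = 1.412×10^5 W.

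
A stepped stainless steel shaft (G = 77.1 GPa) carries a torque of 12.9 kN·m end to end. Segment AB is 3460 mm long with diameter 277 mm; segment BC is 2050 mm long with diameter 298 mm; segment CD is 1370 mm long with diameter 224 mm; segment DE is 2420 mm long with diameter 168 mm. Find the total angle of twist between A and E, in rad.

J_AB = π(0.277)⁴/32 = 5.78×10^-4 m⁴; J_BC = π(0.298)⁴/32 = 7.74×10^-4 m⁴; J_CD = π(0.224)⁴/32 = 2.47×10^-4 m⁴; J_DE = π(0.168)⁴/32 = 7.82×10^-5 m⁴.
θ = (T/G)·Σ L_i/J_i = (12900/77.1×10⁹)·(3.46/5.78×10^-4 + 2.05/7.74×10^-4 + 1.37/2.47×10^-4 + 2.42/7.82×10^-5) = 7.549×10^-3 rad.

0.00755 rad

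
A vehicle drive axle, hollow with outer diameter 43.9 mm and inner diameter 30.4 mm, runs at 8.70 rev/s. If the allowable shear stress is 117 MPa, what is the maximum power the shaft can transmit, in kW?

81.8 kW

J = π(d_o⁴ − d_i⁴)/32 = π(0.0439⁴ − 0.0304⁴)/32 = 2.808×10^-7 m⁴.
T_max = τ_allow·J/r = 1.17×10^8 × 2.808×10^-7 / 0.0220 = 1497 N·m.
ω = 2π·8.70 = 54.66 rad/s, so P_max = T_max·ω = 8.181×10^4 W.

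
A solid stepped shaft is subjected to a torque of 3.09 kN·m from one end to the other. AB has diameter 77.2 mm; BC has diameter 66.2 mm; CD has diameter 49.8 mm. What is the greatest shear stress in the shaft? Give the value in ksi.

Under the same torque, τ_max = 16T/(πd³) is largest where d is smallest — segment CD (d = 49.8 mm).
τ_max = 16·3090/(π·(0.0498)³) = 1.274×10^8 Pa.

18.5 ksi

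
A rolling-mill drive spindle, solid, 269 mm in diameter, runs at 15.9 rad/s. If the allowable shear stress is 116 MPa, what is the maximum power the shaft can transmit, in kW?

7050 kW

J = πd⁴/32 = π(0.269)⁴/32 = 5.141×10^-4 m⁴.
T_max = τ_allow·J/r = 1.16×10^8 × 5.141×10^-4 / 0.135 = 443300 N·m.
ω = 15.9 rad/s, so P_max = T_max·ω = 7.049×10^6 W.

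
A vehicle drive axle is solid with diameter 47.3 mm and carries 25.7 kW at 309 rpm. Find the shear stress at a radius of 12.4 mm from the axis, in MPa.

20.0 MPa

ω = 2π·309/60 = 32.36 rad/s, so T = P/ω = 25.7×10³ / 32.36 = 794.2 N·m.
J = πd⁴/32 = π(0.0473)⁴/32 = 4.914×10^-7 m⁴.
Shear stress varies linearly with radius: τ = T·r/J = 794.2 × 0.0124 / 4.914×10^-7 = 2.004×10^7 Pa.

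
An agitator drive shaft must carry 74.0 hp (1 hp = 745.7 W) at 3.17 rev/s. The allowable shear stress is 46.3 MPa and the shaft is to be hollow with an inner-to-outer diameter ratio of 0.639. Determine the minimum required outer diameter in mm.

ω = 2π·3.17 = 19.92 rad/s, so T = P/ω = 74.0×745.7 / 19.92 = 2770 N·m.
For a hollow shaft with d_i/d_o = 0.639: τ_max = 16T/(π d_o³ (1−k⁴)), so d_o = [16T/(π τ_allow (1−k⁴))]^(1/3) = [16·2770/(π·4.63×10^7·0.8333)]^(1/3) = 0.07151 m.

71.5 mm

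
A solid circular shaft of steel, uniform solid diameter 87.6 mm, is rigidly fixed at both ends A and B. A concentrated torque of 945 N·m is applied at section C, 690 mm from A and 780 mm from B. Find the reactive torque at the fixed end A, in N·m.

With uniform GJ and both ends fixed, compatibility θ_AC = θ_CB gives T_A·a = T_B·b, together with T_A + T_B = T₀.
T_A = T₀·b/(a+b) = 945.0·780/1470 = 501.4 N·m; T_B = 443.6 N·m.

501 N·m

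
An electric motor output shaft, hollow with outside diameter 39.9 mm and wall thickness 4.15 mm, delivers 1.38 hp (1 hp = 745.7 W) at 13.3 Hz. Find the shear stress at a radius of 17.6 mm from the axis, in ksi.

ω = 2π·13.3 = 83.57 rad/s, so T = P/ω = 1.38×745.7 / 83.57 = 12.31 N·m.
J = π(d_o⁴ − d_i⁴)/32 = π(0.0399⁴ − 0.0316⁴)/32 = 1.509×10^-7 m⁴.
Shear stress varies linearly with radius: τ = T·r/J = 12.31 × 0.0176 / 1.509×10^-7 = 1.436×10^6 Pa.

0.208 ksi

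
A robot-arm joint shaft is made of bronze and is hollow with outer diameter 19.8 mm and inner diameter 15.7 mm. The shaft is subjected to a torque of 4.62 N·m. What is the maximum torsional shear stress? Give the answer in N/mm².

J = π(d_o⁴ − d_i⁴)/32 = π(0.0198⁴ − 0.0157⁴)/32 = 9.124×10^-9 m⁴.
τ_max = T·r/J = 4.620 × 0.00990 / 9.124×10^-9 = 5.013×10^6 Pa.

5.01 N/mm²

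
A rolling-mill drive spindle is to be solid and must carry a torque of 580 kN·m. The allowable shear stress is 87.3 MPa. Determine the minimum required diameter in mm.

323 mm

For a solid shaft τ_max = 16T/(πd³), so d = (16T/(π τ_allow))^(1/3) = (16·580000/(π·8.73×10^7))^(1/3) = 0.3234 m.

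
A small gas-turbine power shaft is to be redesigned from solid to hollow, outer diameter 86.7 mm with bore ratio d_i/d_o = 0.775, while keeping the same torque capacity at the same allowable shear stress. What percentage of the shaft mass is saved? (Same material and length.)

Equal τ_max and T ⇒ the solid shaft needs d_s³ = d_o³(1−k⁴), so d_s = 86.7·(1−0.775⁴)^(1/3) = 74.69 mm.
Area ratio A_h/A_s = d_o²(1−k²)/d_s² = (1−k²)/(1−k⁴)^(2/3) = 0.5382.
Mass saving = 1 − 0.5382 = 46.2 %.

46.2 %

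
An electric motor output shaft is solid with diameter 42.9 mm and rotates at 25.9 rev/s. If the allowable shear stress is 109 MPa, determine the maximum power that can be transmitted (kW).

275 kW

J = πd⁴/32 = π(0.0429)⁴/32 = 3.325×10^-7 m⁴.
T_max = τ_allow·J/r = 1.09×10^8 × 3.325×10^-7 / 0.0215 = 1690 N·m.
ω = 2π·25.9 = 162.7 rad/s, so P_max = T_max·ω = 2.750×10^5 W.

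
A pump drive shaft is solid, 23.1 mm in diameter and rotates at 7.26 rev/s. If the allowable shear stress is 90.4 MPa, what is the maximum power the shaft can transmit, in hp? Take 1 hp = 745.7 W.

13.4 hp

J = πd⁴/32 = π(0.0231)⁴/32 = 2.795×10^-8 m⁴.
T_max = τ_allow·J/r = 9.04×10^7 × 2.795×10^-8 / 0.0116 = 218.8 N·m.
ω = 2π·7.26 = 45.62 rad/s, so P_max = T_max·ω = 9980 W.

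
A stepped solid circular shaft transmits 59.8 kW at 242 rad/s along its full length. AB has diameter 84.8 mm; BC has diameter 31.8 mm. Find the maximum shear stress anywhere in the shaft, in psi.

ω = 242 rad/s, so T = P/ω = 59.8×10³ / 242.0 = 247.1 N·m.
Under the same torque, τ_max = 16T/(πd³) is largest where d is smallest — segment BC (d = 31.8 mm).
τ_max = 16·247.1/(π·(0.0318)³) = 3.914×10^7 Pa.

5680 psi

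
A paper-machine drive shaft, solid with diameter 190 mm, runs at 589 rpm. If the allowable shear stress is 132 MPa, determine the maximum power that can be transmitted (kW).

11000 kW

J = πd⁴/32 = π(0.190)⁴/32 = 1.279×10^-4 m⁴.
T_max = τ_allow·J/r = 1.32×10^8 × 1.279×10^-4 / 0.0950 = 177800 N·m.
ω = 2π·589/60 = 61.68 rad/s, so P_max = T_max·ω = 1.096×10^7 W.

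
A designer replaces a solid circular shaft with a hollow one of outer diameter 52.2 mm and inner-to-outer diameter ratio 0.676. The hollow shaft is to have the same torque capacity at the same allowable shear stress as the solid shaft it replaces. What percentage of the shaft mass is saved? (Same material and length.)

Equal τ_max and T ⇒ the solid shaft needs d_s³ = d_o³(1−k⁴), so d_s = 52.2·(1−0.676⁴)^(1/3) = 48.28 mm.
Area ratio A_h/A_s = d_o²(1−k²)/d_s² = (1−k²)/(1−k⁴)^(2/3) = 0.6348.
Mass saving = 1 − 0.6348 = 36.5 %.

36.5 %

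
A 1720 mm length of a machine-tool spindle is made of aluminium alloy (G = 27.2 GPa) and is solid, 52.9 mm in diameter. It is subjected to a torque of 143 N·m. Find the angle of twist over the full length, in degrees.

J = πd⁴/32 = π(0.0529)⁴/32 = 7.688×10^-7 m⁴.
θ = T·L/(G·J) = 143.0 × 1.72 / (27.2×10⁹ × 7.688×10^-7) = 0.01176 rad.

0.674°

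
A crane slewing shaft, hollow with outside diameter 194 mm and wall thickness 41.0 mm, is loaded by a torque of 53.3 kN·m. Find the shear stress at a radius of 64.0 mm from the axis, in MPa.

27.6 MPa

J = π(d_o⁴ − d_i⁴)/32 = π(0.194⁴ − 0.112⁴)/32 = 1.236×10^-4 m⁴.
Shear stress varies linearly with radius: τ = T·r/J = 53300 × 0.0640 / 1.236×10^-4 = 2.760×10^7 Pa.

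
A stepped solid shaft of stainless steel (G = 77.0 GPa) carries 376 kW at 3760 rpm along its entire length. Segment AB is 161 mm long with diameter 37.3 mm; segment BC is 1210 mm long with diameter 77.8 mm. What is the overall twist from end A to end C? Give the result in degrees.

ω = 2π·3760/60 = 393.7 rad/s, so T = P/ω = 376×10³ / 393.7 = 954.9 N·m.
J_AB = π(0.0373)⁴/32 = 1.90×10^-7 m⁴; J_BC = π(0.0778)⁴/32 = 3.60×10^-6 m⁴.
θ = (T/G)·Σ L_i/J_i = (954.9/77.0×10⁹)·(0.161/1.90×10^-7 + 1.21/3.60×10^-6) = 0.01468 rad.

0.841°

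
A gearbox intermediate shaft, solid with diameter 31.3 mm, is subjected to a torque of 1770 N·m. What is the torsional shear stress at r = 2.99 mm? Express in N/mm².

J = πd⁴/32 = π(0.0313)⁴/32 = 9.423×10^-8 m⁴.
Shear stress varies linearly with radius: τ = T·r/J = 1770 × 0.00299 / 9.423×10^-8 = 5.617×10^7 Pa.

56.2 N/mm²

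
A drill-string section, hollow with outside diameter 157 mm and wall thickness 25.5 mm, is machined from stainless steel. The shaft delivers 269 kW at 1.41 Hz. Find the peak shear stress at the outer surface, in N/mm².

ω = 2π·1.41 = 8.859 rad/s, so T = P/ω = 269×10³ / 8.859 = 30360 N·m.
J = π(d_o⁴ − d_i⁴)/32 = π(0.157⁴ − 0.106⁴)/32 = 4.725×10^-5 m⁴.
τ_max = T·r/J = 30360 × 0.0785 / 4.725×10^-5 = 5.044×10^7 Pa.

50.4 N/mm²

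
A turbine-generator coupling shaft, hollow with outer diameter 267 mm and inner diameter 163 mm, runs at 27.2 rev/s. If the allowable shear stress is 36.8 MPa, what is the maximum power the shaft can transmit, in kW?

20200 kW

J = π(d_o⁴ − d_i⁴)/32 = π(0.267⁴ − 0.163⁴)/32 = 4.296×10^-4 m⁴.
T_max = τ_allow·J/r = 3.68×10^7 × 4.296×10^-4 / 0.134 = 118400 N·m.
ω = 2π·27.2 = 170.9 rad/s, so P_max = T_max·ω = 2.024×10^7 W.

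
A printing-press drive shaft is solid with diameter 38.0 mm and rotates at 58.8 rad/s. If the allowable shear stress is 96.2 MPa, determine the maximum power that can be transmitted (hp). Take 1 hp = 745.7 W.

81.7 hp

J = πd⁴/32 = π(0.0380)⁴/32 = 2.047×10^-7 m⁴.
T_max = τ_allow·J/r = 9.62×10^7 × 2.047×10^-7 / 0.0190 = 1036 N·m.
ω = 58.8 rad/s, so P_max = T_max·ω = 6.094×10^4 W.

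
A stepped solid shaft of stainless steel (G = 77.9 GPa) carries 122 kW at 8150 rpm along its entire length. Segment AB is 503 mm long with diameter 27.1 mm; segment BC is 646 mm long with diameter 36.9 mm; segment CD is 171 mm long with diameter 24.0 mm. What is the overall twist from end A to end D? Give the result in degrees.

1.92°

ω = 2π·8150/60 = 853.5 rad/s, so T = P/ω = 122×10³ / 853.5 = 142.9 N·m.
J_AB = π(0.0271)⁴/32 = 5.30×10^-8 m⁴; J_BC = π(0.0369)⁴/32 = 1.82×10^-7 m⁴; J_CD = π(0.0240)⁴/32 = 3.26×10^-8 m⁴.
θ = (T/G)·Σ L_i/J_i = (142.9/77.9×10⁹)·(0.503/5.30×10^-8 + 0.646/1.82×10^-7 + 0.171/3.26×10^-8) = 0.03358 rad.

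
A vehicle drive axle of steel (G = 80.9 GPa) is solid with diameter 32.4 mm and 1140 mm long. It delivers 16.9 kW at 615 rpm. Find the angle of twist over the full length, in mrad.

34.2 mrad

ω = 2π·615/60 = 64.40 rad/s, so T = P/ω = 16.9×10³ / 64.40 = 262.4 N·m.
J = πd⁴/32 = π(0.0324)⁴/32 = 1.082×10^-7 m⁴.
θ = T·L/(G·J) = 262.4 × 1.14 / (80.9×10⁹ × 1.082×10^-7) = 0.03418 rad.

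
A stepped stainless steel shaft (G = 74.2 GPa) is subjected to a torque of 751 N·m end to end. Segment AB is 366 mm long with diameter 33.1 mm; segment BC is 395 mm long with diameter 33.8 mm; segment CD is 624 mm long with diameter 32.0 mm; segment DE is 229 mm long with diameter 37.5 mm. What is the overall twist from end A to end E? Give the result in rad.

0.136 rad

J_AB = π(0.0331)⁴/32 = 1.18×10^-7 m⁴; J_BC = π(0.0338)⁴/32 = 1.28×10^-7 m⁴; J_CD = π(0.0320)⁴/32 = 1.03×10^-7 m⁴; J_DE = π(0.0375)⁴/32 = 1.94×10^-7 m⁴.
θ = (T/G)·Σ L_i/J_i = (751.0/74.2×10⁹)·(0.366/1.18×10^-7 + 0.395/1.28×10^-7 + 0.624/1.03×10^-7 + 0.229/1.94×10^-7) = 0.1359 rad.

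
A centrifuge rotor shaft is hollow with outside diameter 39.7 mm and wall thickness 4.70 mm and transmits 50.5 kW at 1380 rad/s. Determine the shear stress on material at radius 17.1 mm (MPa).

ω = 1380 rad/s, so T = P/ω = 50.5×10³ / 1380 = 36.59 N·m.
J = π(d_o⁴ − d_i⁴)/32 = π(0.0397⁴ − 0.0303⁴)/32 = 1.611×10^-7 m⁴.
Shear stress varies linearly with radius: τ = T·r/J = 36.59 × 0.0171 / 1.611×10^-7 = 3.884×10^6 Pa.

3.88 MPa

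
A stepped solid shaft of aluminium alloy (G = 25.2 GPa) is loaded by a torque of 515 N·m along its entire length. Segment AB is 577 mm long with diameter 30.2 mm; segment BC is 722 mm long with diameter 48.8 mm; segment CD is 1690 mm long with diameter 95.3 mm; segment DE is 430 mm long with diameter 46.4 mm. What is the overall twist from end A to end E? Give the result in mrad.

194 mrad

J_AB = π(0.0302)⁴/32 = 8.17×10^-8 m⁴; J_BC = π(0.0488)⁴/32 = 5.57×10^-7 m⁴; J_CD = π(0.0953)⁴/32 = 8.10×10^-6 m⁴; J_DE = π(0.0464)⁴/32 = 4.55×10^-7 m⁴.
θ = (T/G)·Σ L_i/J_i = (515.0/25.2×10⁹)·(0.577/8.17×10^-8 + 0.722/5.57×10^-7 + 1.69/8.10×10^-6 + 0.430/4.55×10^-7) = 0.1945 rad.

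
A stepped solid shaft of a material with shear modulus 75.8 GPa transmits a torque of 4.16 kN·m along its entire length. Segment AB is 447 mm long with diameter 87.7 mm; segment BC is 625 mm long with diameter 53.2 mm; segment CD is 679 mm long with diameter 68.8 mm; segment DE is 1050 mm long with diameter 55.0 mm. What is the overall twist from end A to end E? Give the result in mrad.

J_AB = π(0.0877)⁴/32 = 5.81×10^-6 m⁴; J_BC = π(0.0532)⁴/32 = 7.86×10^-7 m⁴; J_CD = π(0.0688)⁴/32 = 2.20×10^-6 m⁴; J_DE = π(0.0550)⁴/32 = 8.98×10^-7 m⁴.
θ = (T/G)·Σ L_i/J_i = (4160/75.8×10⁹)·(0.447/5.81×10^-6 + 0.625/7.86×10^-7 + 0.679/2.20×10^-6 + 1.05/8.98×10^-7) = 0.1289 rad.

129 mrad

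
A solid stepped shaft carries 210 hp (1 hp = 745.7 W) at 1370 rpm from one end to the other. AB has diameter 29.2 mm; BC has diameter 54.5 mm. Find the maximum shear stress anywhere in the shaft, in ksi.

32.4 ksi

ω = 2π·1370/60 = 143.5 rad/s, so T = P/ω = 210×745.7 / 143.5 = 1092 N·m.
Under the same torque, τ_max = 16T/(πd³) is largest where d is smallest — segment AB (d = 29.2 mm).
τ_max = 16·1092/(π·(0.0292)³) = 2.233×10^8 Pa.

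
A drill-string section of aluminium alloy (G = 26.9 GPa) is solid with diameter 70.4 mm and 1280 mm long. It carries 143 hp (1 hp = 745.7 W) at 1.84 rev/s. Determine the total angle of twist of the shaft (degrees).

10.4°

ω = 2π·1.84 = 11.56 rad/s, so T = P/ω = 143×745.7 / 11.56 = 9224 N·m.
J = πd⁴/32 = π(0.0704)⁴/32 = 2.412×10^-6 m⁴.
θ = T·L/(G·J) = 9224 × 1.28 / (26.9×10⁹ × 2.412×10^-6) = 0.1820 rad.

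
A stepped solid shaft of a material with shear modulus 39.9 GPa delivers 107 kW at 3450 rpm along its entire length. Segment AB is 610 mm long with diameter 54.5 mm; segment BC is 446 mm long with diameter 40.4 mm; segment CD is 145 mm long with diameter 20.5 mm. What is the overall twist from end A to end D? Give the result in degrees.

4.58°

ω = 2π·3450/60 = 361.3 rad/s, so T = P/ω = 107×10³ / 361.3 = 296.2 N·m.
J_AB = π(0.0545)⁴/32 = 8.66×10^-7 m⁴; J_BC = π(0.0404)⁴/32 = 2.62×10^-7 m⁴; J_CD = π(0.0205)⁴/32 = 1.73×10^-8 m⁴.
θ = (T/G)·Σ L_i/J_i = (296.2/39.9×10⁹)·(0.610/8.66×10^-7 + 0.446/2.62×10^-7 + 0.145/1.73×10^-8) = 0.07996 rad.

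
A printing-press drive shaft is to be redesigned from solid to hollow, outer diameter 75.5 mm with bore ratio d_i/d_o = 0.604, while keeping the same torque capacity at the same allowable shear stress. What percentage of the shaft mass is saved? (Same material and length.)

Equal τ_max and T ⇒ the solid shaft needs d_s³ = d_o³(1−k⁴), so d_s = 75.5·(1−0.604⁴)^(1/3) = 71.99 mm.
Area ratio A_h/A_s = d_o²(1−k²)/d_s² = (1−k²)/(1−k⁴)^(2/3) = 0.6986.
Mass saving = 1 − 0.6986 = 30.1 %.

30.1 %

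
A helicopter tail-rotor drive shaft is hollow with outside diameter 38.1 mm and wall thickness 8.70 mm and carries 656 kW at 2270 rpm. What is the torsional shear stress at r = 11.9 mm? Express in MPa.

ω = 2π·2270/60 = 237.7 rad/s, so T = P/ω = 656×10³ / 237.7 = 2760 N·m.
J = π(d_o⁴ − d_i⁴)/32 = π(0.0381⁴ − 0.0207⁴)/32 = 1.888×10^-7 m⁴.
Shear stress varies linearly with radius: τ = T·r/J = 2760 × 0.0119 / 1.888×10^-7 = 1.739×10^8 Pa.

174 MPa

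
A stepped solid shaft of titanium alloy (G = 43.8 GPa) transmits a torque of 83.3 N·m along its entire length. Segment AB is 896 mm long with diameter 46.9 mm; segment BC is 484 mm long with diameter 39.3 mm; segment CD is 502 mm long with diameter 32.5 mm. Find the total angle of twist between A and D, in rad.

J_AB = π(0.0469)⁴/32 = 4.75×10^-7 m⁴; J_BC = π(0.0393)⁴/32 = 2.34×10^-7 m⁴; J_CD = π(0.0325)⁴/32 = 1.10×10^-7 m⁴.
θ = (T/G)·Σ L_i/J_i = (83.30/43.8×10⁹)·(0.896/4.75×10^-7 + 0.484/2.34×10^-7 + 0.502/1.10×10^-7) = 0.01623 rad.

0.0162 rad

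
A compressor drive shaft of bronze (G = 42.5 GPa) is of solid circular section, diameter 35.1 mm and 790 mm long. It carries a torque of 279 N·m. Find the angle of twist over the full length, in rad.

J = πd⁴/32 = π(0.0351)⁴/32 = 1.490×10^-7 m⁴.
θ = T·L/(G·J) = 279.0 × 0.790 / (42.5×10⁹ × 1.490×10^-7) = 0.03480 rad.

0.0348 rad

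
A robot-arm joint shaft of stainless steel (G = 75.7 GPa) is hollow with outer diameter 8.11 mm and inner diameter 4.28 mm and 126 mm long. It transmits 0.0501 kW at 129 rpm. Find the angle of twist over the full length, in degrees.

ω = 2π·129/60 = 13.51 rad/s, so T = P/ω = 0.0501×10³ / 13.51 = 3.709 N·m.
J = π(d_o⁴ − d_i⁴)/32 = π(0.00811⁴ − 0.00428⁴)/32 = 3.918×10^-10 m⁴.
θ = T·L/(G·J) = 3.709 × 0.126 / (75.7×10⁹ × 3.918×10^-10) = 0.01576 rad.

0.903°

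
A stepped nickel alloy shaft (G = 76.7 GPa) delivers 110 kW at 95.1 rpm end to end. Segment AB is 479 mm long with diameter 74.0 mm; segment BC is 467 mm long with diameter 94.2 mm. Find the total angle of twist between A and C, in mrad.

ω = 2π·95.1/60 = 9.959 rad/s, so T = P/ω = 110×10³ / 9.959 = 11050 N·m.
J_AB = π(0.0740)⁴/32 = 2.94×10^-6 m⁴; J_BC = π(0.0942)⁴/32 = 7.73×10^-6 m⁴.
θ = (T/G)·Σ L_i/J_i = (11050/76.7×10⁹)·(0.479/2.94×10^-6 + 0.467/7.73×10^-6) = 0.03213 rad.

32.1 mrad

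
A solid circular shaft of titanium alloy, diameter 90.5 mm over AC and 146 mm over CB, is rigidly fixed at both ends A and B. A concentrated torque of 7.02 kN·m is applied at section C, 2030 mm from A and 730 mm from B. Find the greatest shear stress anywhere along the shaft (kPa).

Compatibility: T_A·a/J_AC = T_B·b/J_CB with T_A + T_B = T₀.
J_AC = 6.59×10^-6 m⁴, J_CB = 4.46×10^-5 m⁴, so T_A = T₀·(J_AC/a)/((J_AC/a)+(J_CB/b)) = 353.9 N·m, T_B = 6666 N·m.
τ in each portion: τ_AC = 2.43×10^6 Pa, τ_CB = 1.09×10^7 Pa; maximum is in CB.
τ_max = T_CB·r/J = 6666·0.0730/4.46×10^-5 = 1.091×10^7 Pa.

10900 kPa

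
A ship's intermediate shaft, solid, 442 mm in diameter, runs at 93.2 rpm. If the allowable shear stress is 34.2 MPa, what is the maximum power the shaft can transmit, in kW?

5660 kW

J = πd⁴/32 = π(0.442)⁴/32 = 3.747×10^-3 m⁴.
T_max = τ_allow·J/r = 3.42×10^7 × 3.747×10^-3 / 0.221 = 579900 N·m.
ω = 2π·93.2/60 = 9.760 rad/s, so P_max = T_max·ω = 5.659×10^6 W.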